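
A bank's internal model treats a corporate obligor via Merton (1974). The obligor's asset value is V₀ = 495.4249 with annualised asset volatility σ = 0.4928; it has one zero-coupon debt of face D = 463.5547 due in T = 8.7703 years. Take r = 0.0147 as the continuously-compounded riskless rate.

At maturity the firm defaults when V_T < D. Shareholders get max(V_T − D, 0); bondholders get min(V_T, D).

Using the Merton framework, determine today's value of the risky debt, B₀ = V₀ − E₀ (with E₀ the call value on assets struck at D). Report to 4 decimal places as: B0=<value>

Apply the equity-as-call identities (strike 463.5547, horizon 8.7703 years):
d₁ = [ln(V₀/D) + (r + σ²/2)T] / (σ√T)
   = [ln(495.4249/463.5547) + (0.0147 + 0.5·0.4928²)·8.7703] / (0.4928·√8.7703)
   = [0.066491 + 1.193865] / 1.459412 = 0.863606
d₂ = d₁ − σ√T = 0.863606 − 1.459412 = -0.595806
N(d₁) = 0.806098,  N(d₂) = 0.275652,  e^(−rT) = 0.879041
E₀ = V₀·N(d₁) − D·e^(−rT)·N(d₂)
   = 495.4249·0.806098 − 463.5547·0.879041·0.275652 = 287.037062
B₀ = V₀ − E₀ = 495.4249 − 287.037062 = 208.387838

B0=208.3878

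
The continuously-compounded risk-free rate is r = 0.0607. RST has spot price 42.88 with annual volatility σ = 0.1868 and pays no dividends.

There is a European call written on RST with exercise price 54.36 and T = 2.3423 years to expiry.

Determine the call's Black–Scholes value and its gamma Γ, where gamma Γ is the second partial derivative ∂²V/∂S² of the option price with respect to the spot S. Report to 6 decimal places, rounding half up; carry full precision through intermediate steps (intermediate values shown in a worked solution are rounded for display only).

σ√T = 0.1868·√2.3423 = 0.285889
d₁ = (ln(S/K) + (r+σ²/2)T) / (σ√T) = (ln(42.88/54.36) + (0.0607+0.1868²/2)·2.3423) / 0.285889 = (-0.237223 + 0.183044) / 0.285889 = -0.189511
d₂ = d₁ − σ√T = -0.189511 − 0.285889 = -0.475400
e^{−rT} = 0.867467
N(d₁) = 0.424846,  N(d₂) = 0.317251
Call price V = S·N(d₁) − K·e^{−rT}·N(d₂) = 18.217411 − 14.960132 = 3.257279
φ(d₁) = (1/√(2π))·e^{−d₁²/2} = 0.391842
Γ = φ(d₁) / (S·σ·√T) = 0.031964

price = 3.257279
Γ = 0.031964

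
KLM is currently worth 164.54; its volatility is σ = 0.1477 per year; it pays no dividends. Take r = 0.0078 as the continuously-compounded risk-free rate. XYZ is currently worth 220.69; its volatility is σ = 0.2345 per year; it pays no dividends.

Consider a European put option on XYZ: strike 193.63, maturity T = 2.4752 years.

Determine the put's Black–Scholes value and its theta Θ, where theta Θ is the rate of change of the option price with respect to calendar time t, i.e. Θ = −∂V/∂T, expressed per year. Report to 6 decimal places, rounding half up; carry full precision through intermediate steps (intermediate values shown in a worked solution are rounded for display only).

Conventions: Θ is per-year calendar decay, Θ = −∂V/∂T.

σ√T = 0.2345·√2.4752 = 0.368933
d₁ = (ln(S/K) + (r+σ²/2)T) / (σ√T) = (ln(220.69/193.63) + (0.0078+0.2345²/2)·2.4752) / 0.368933 = (0.130810 + 0.087362) / 0.368933 = 0.591360
d₂ = d₁ − σ√T = 0.591360 − 0.368933 = 0.222426
e^{−rT} = 0.980879
N(−d₁) = 0.277140,  N(−d₂) = 0.411991
Put price V = K·e^{−rT}·N(−d₂) − S·N(−d₁) = 78.248433 − 61.161961 = 17.086472
φ(d₁) = (1/√(2π))·e^{−d₁²/2} = 0.334944
Θ = −S·φ(d₁)·σ/(2√T) + r·K·e^{−rT}·N(−d₂) = −5.508872 + 0.610338 = -4.898534

price = 17.086472
Θ = -4.898534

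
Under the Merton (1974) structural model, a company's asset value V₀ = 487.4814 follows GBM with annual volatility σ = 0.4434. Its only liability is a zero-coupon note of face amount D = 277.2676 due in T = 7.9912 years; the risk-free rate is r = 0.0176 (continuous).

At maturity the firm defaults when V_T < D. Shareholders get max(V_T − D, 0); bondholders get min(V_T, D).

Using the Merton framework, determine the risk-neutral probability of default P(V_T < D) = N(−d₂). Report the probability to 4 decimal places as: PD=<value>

Apply the equity-as-call identities (strike 277.2676, horizon 7.9912 years):
d₁ = [ln(V₀/D) + (r + σ²/2)T] / (σ√T)
   = [ln(487.4814/277.2676) + (0.0176 + 0.5·0.4434²)·7.9912] / (0.4434·√7.9912)
   = [0.564269 + 0.926194] / 1.253435 = 1.189103
d₂ = d₁ − σ√T = 1.189103 − 1.253435 = -0.064331
risk-neutral PD = N(−d₂) = N(0.064331) = 0.525647

PD=0.5256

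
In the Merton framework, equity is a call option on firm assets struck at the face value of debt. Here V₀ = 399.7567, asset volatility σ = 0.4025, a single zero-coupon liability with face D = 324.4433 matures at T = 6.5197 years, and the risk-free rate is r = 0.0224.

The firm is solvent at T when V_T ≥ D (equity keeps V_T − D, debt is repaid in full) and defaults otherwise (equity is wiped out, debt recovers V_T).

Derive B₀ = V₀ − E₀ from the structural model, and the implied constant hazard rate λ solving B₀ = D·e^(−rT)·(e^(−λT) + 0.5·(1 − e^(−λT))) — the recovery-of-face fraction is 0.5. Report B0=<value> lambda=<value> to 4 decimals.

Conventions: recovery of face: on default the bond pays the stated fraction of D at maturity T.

B0=199.4170 lambda=0.1321

Apply the equity-as-call identities (strike 324.4433, horizon 6.5197 years):
d₁ = [ln(V₀/D) + (r + σ²/2)T] / (σ√T)
   = [ln(399.7567/324.4433) + (0.0224 + 0.5·0.4025²)·6.5197] / (0.4025·√6.5197)
   = [0.208745 + 0.674157] / 1.027732 = 0.859079
d₂ = d₁ − σ√T = 0.859079 − 1.027732 = -0.168652
N(d₁) = 0.804852,  N(d₂) = 0.433035,  e^(−rT) = 0.864122
E₀ = V₀·N(d₁) − D·e^(−rT)·N(d₂)
   = 399.7567·0.804852 − 324.4433·0.864122·0.433035 = 200.339714
B₀ = V₀ − E₀ = 399.7567 − 200.339714 = 199.416986
e^(−λT) = (B₀·e^(rT)/D − 0.5)/(1 − 0.5) = (199.4170·1.157244/324.4433 − 0.5)/0.5 = 0.42258520
λ = −ln(0.42258520)/6.5197 = 0.132117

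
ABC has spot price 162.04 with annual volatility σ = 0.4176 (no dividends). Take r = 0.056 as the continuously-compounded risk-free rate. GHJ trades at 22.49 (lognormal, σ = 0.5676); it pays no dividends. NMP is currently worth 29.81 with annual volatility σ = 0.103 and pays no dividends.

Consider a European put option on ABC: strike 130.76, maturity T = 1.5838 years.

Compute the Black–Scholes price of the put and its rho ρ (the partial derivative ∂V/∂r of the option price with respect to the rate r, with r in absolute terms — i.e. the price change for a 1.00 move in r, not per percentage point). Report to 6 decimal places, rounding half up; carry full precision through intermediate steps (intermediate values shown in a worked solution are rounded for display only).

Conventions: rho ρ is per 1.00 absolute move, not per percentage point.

price = 12.581674
ρ = -71.396796

σ√T = 0.4176·√1.5838 = 0.525546
d₁ = (ln(S/K) + (r+σ²/2)T) / (σ√T) = (ln(162.04/130.76) + (0.056+0.4176²/2)·1.5838) / 0.525546 = (0.214480 + 0.226792) / 0.525546 = 0.839644
d₂ = d₁ − σ√T = 0.839644 − 0.525546 = 0.314099
e^{−rT} = 0.915127
N(−d₁) = 0.200554,  N(−d₂) = 0.376723
Put price V = K·e^{−rT}·N(−d₂) − S·N(−d₁) = 45.079427 − 32.497753 = 12.581674
ρ = −K·T·e^{−rT}·N(−d₂) = -71.396796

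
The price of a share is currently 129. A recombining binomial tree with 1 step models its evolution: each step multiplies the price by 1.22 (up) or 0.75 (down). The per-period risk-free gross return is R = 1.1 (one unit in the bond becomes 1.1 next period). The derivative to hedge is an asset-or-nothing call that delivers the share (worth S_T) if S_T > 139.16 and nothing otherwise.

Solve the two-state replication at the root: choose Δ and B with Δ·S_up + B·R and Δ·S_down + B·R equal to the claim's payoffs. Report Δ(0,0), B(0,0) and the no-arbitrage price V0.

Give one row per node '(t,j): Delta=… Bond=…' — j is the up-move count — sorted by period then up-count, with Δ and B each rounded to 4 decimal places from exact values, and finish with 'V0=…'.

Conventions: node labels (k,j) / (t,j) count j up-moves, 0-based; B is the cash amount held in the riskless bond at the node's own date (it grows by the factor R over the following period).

No-arbitrage ⇒ martingale measure with p* = (R−d)/(u−d) = 0.7447.
At maturity the claim pays: V(1,0)=0.0000, V(1,1)=157.3800
(0,0): S=129.0000. Δ = (V_up−V_dn)/(S_up−S_dn) = (157.3800−0.0000)/(157.3800−96.7500) = 2.5957. V = [p*·157.3800 + (1−p*)·0.0000]/1.1 = 106.5435. B = V − Δ·S = -228.3075.
Sanity check at the root: Δ(0,0)·S0 + B(0,0) reproduces V0 = 106.5435.

(0,0): Delta=2.5957 Bond=-228.3075
V0=106.5435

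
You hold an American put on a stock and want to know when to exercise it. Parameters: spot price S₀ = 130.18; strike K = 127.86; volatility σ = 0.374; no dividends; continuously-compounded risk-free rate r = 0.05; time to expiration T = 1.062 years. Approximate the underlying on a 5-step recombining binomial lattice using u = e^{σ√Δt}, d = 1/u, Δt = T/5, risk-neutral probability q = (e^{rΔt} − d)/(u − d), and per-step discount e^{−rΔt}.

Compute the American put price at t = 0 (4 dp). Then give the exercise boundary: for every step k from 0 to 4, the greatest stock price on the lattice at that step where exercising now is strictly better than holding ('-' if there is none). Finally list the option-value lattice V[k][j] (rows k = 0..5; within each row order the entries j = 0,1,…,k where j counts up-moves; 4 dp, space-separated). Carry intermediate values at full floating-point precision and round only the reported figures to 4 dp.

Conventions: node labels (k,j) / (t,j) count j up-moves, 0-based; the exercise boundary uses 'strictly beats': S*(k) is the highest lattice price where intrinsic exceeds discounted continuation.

params: Δt=0.21240 u=1.18811 d=0.84167 q=0.48783 e^(-rΔt)=0.98944
t_5 payoffs: 72.8732 50.2401 18.2911 0.0000 0.0000 0.0000
t_4: node(4,0) S=65.3305 payoff=62.5295 vs cont=61.1788 → 62.5295 [stop]  node(4,1) S=92.2210 payoff=35.6390 vs cont=34.2883 → 35.6390 [stop]  node(4,2) S=130.1800 payoff=0.0000 vs cont=9.2692 → 9.2692 [wait]  node(4,3) S=183.7632 payoff=0.0000 vs cont=0.0000 → 0.0000 [wait]  node(4,4) S=259.4017 payoff=0.0000 vs cont=0.0000 → 0.0000 [wait]  ⇒ S*(4)=92.2210
t_3: node(3,0) S=77.6199 payoff=50.2401 vs cont=48.8894 → 50.2401 [stop]  node(3,1) S=109.5689 payoff=18.2911 vs cont=22.5343 → 22.5343 [wait]  node(3,2) S=154.6683 payoff=0.0000 vs cont=4.6972 → 4.6972 [wait]  node(3,3) S=218.3311 payoff=0.0000 vs cont=0.0000 → 0.0000 [wait]  ⇒ S*(3)=77.6199
t_2: node(2,0) S=92.2210 payoff=35.6390 vs cont=36.3364 → 36.3364 [wait]  node(2,1) S=130.1800 payoff=0.0000 vs cont=13.6866 → 13.6866 [wait]  node(2,2) S=183.7632 payoff=0.0000 vs cont=2.3803 → 2.3803 [wait]  ⇒ S*(2)=-
t_1: node(1,0) S=109.5689 payoff=18.2911 vs cont=25.0200 → 25.0200 [wait]  node(1,1) S=154.6683 payoff=0.0000 vs cont=8.0847 → 8.0847 [wait]  ⇒ S*(1)=-
t_0: node(0,0) S=130.1800 payoff=0.0000 vs cont=16.5814 → 16.5814 [wait]  ⇒ S*(0)=-

price = 16.5814
boundary = - - - 77.6199 92.2210
tree:
16.5814
25.0200 8.0847
36.3364 13.6866 2.3803
50.2401 22.5343 4.6972 0.0000
62.5295 35.6390 9.2692 0.0000 0.0000
72.8732 50.2401 18.2911 0.0000 0.0000 0.0000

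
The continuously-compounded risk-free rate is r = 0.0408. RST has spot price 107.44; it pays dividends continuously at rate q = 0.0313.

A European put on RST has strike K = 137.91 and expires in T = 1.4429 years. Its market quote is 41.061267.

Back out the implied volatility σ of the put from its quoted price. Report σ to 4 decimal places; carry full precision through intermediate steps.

At σ = 0.4572 the Black–Scholes value reproduces the quote:
σ√T = 0.4572·√1.4429 = 0.549192
d₁ = (ln(S/K) + (r−q+σ²/2)T) / (σ√T) = (ln(107.44/137.91) + (0.0408−0.0313+0.4572²/2)·1.4429) / 0.549192 = (-0.249669 + 0.164514) / 0.549192 = -0.155055
d₂ = d₁ − σ√T = -0.155055 − 0.549192 = -0.704248
e^{−rT} = 0.942829
e^{−qT} = 0.955842
N(−d₁) = 0.561611,  N(−d₂) = 0.759361
V = K·e^{−rT}·N(−d₂) − S·e^{−qT}·N(−d₁) = 98.736290 − 57.675024 = 41.061267 (equal to the quote); since ∂V/∂σ > 0 for all σ, the implied volatility is unique

sigma = 0.4572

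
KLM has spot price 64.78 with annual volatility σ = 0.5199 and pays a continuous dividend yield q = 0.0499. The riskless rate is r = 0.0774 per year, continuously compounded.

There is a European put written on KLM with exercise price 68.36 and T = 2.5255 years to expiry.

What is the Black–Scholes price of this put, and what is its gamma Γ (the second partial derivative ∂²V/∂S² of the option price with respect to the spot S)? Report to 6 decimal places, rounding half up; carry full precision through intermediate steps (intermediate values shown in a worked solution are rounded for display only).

price = 17.719288
Γ = 0.005986

σ√T = 0.5199·√2.5255 = 0.826216
d₁ = (ln(S/K) + (r−q+σ²/2)T) / (σ√T) = (ln(64.78/68.36) + (0.0774−0.0499+0.5199²/2)·2.5255) / 0.826216 = (-0.053791 + 0.410768) / 0.826216 = 0.432062
d₂ = d₁ − σ√T = 0.432062 − 0.826216 = -0.394154
e^{−rT} = 0.822445
e^{−qT} = 0.881595
N(−d₁) = 0.332848,  N(−d₂) = 0.653266
Put price V = K·e^{−rT}·N(−d₂) − S·e^{−qT}·N(−d₁) = 36.728153 − 19.008865 = 17.719288
φ(d₁) = (1/√(2π))·e^{−d₁²/2} = 0.363390
Γ = e^{−qT}·φ(d₁) / (S·σ·√T) = 0.005986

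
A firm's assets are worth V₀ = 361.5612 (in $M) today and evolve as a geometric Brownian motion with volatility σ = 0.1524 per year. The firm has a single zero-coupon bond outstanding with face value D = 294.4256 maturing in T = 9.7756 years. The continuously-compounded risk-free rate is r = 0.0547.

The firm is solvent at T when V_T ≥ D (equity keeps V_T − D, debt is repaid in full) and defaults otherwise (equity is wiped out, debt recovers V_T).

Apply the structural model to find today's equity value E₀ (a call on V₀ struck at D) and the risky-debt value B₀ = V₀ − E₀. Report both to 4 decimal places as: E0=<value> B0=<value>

E0=192.0995 B0=169.4617

Equity is a call on the firm's assets struck at D = 294.4256:
d₁ = [ln(V₀/D) + (r + σ²/2)T] / (σ√T)
   = [ln(361.5612/294.4256) + (0.0547 + 0.5·0.1524²)·9.7756] / (0.1524·√9.7756)
   = [0.205405 + 0.648248] / 0.476493 = 1.791533
d₂ = d₁ − σ√T = 1.791533 − 0.476493 = 1.315040
N(d₁) = 0.963396,  N(d₂) = 0.905752,  e^(−rT) = 0.585830
E₀ = V₀·N(d₁) − D·e^(−rT)·N(d₂)
   = 361.5612·0.963396 − 294.4256·0.585830·0.905752 = 192.099506
B₀ = V₀ − E₀ = 361.5612 − 192.099506 = 169.461694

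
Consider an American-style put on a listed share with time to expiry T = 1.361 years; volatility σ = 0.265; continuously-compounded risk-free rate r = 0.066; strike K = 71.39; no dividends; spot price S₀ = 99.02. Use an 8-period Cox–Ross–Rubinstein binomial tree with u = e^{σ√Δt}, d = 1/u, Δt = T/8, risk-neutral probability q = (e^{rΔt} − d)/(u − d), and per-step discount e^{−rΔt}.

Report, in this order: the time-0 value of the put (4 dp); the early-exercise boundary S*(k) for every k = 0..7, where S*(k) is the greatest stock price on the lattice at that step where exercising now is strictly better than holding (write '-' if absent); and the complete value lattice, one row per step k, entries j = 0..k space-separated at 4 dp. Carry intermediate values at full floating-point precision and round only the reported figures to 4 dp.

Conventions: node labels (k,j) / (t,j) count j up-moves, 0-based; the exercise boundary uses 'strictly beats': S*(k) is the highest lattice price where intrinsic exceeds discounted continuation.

price = 1.1524
boundary = - - - - - 57.3292 51.3933 57.3292
tree:
1.1524
2.0054 0.4032
3.4162 0.7683 0.0806
5.6703 1.4442 0.1714 0.0000
9.1128 2.6685 0.3644 0.0000 0.0000
14.0608 4.8188 0.7745 0.0000 0.0000 0.0000
19.9967 8.4290 1.6464 0.0000 0.0000 0.0000 0.0000
25.3180 14.0608 3.4997 0.0000 0.0000 0.0000 0.0000 0.0000
30.0884 19.9967 7.4393 0.0000 0.0000 0.0000 0.0000 0.0000 0.0000

Δt=0.17012  u=1.11550  d=0.89646  q=0.52425  discount=0.98883
step 8 (expiry): payoffs max(K−S,0) = 30.0884 19.9967 7.4393 0.0000 0.0000 0.0000 0.0000 0.0000 0.0000
step 7: (k=7,j=0): S=46.0720, K−S=25.3180, hold=24.5209 ⇒ V=25.3180 exercise | (k=7,j=1): S=57.3292, K−S=14.0608, hold=13.2637 ⇒ V=14.0608 exercise | (k=7,j=2): S=71.3370, K−S=0.0530, hold=3.4997 ⇒ V=3.4997 continue | (k=7,j=3): S=88.7674, K−S=0.0000, hold=0.0000 ⇒ V=0.0000 continue | (k=7,j=4): S=110.4568, K−S=0.0000, hold=0.0000 ⇒ V=0.0000 continue | (k=7,j=5): S=137.4457, K−S=0.0000, hold=0.0000 ⇒ V=0.0000 continue | (k=7,j=6): S=171.0292, K−S=0.0000, hold=0.0000 ⇒ V=0.0000 continue | (k=7,j=7): S=212.8184, K−S=0.0000, hold=0.0000 ⇒ V=0.0000 continue  boundary S*=57.3292
step 6: (k=6,j=0): S=51.3933, K−S=19.9967, hold=19.1996 ⇒ V=19.9967 exercise | (k=6,j=1): S=63.9507, K−S=7.4393, hold=8.4290 ⇒ V=8.4290 continue | (k=6,j=2): S=79.5763, K−S=0.0000, hold=1.6464 ⇒ V=1.6464 continue | (k=6,j=3): S=99.0200, K−S=0.0000, hold=0.0000 ⇒ V=0.0000 continue | (k=6,j=4): S=123.2145, K−S=0.0000, hold=0.0000 ⇒ V=0.0000 continue | (k=6,j=5): S=153.3207, K−S=0.0000, hold=0.0000 ⇒ V=0.0000 continue | (k=6,j=6): S=190.7830, K−S=0.0000, hold=0.0000 ⇒ V=0.0000 continue  boundary S*=51.3933
step 5: (k=5,j=0): S=57.3292, K−S=14.0608, hold=13.7768 ⇒ V=14.0608 exercise | (k=5,j=1): S=71.3370, K−S=0.0530, hold=4.8188 ⇒ V=4.8188 continue | (k=5,j=2): S=88.7674, K−S=0.0000, hold=0.7745 ⇒ V=0.7745 continue | (k=5,j=3): S=110.4568, K−S=0.0000, hold=0.0000 ⇒ V=0.0000 continue | (k=5,j=4): S=137.4457, K−S=0.0000, hold=0.0000 ⇒ V=0.0000 continue | (k=5,j=5): S=171.0292, K−S=0.0000, hold=0.0000 ⇒ V=0.0000 continue  boundary S*=57.3292
step 4: (k=4,j=0): S=63.9507, K−S=7.4393, hold=9.1128 ⇒ V=9.1128 continue | (k=4,j=1): S=79.5763, K−S=0.0000, hold=2.6685 ⇒ V=2.6685 continue | (k=4,j=2): S=99.0200, K−S=0.0000, hold=0.3644 ⇒ V=0.3644 continue | (k=4,j=3): S=123.2145, K−S=0.0000, hold=0.0000 ⇒ V=0.0000 continue | (k=4,j=4): S=153.3207, K−S=0.0000, hold=0.0000 ⇒ V=0.0000 continue  boundary S*=-
step 3: (k=3,j=0): S=71.3370, K−S=0.0530, hold=5.6703 ⇒ V=5.6703 continue | (k=3,j=1): S=88.7674, K−S=0.0000, hold=1.4442 ⇒ V=1.4442 continue | (k=3,j=2): S=110.4568, K−S=0.0000, hold=0.1714 ⇒ V=0.1714 continue | (k=3,j=3): S=137.4457, K−S=0.0000, hold=0.0000 ⇒ V=0.0000 continue  boundary S*=-
step 2: (k=2,j=0): S=79.5763, K−S=0.0000, hold=3.4162 ⇒ V=3.4162 continue | (k=2,j=1): S=99.0200, K−S=0.0000, hold=0.7683 ⇒ V=0.7683 continue | (k=2,j=2): S=123.2145, K−S=0.0000, hold=0.0806 ⇒ V=0.0806 continue  boundary S*=-
step 1: (k=1,j=0): S=88.7674, K−S=0.0000, hold=2.0054 ⇒ V=2.0054 continue | (k=1,j=1): S=110.4568, K−S=0.0000, hold=0.4032 ⇒ V=0.4032 continue  boundary S*=-
step 0: (k=0,j=0): S=99.0200, K−S=0.0000, hold=1.1524 ⇒ V=1.1524 continue  boundary S*=-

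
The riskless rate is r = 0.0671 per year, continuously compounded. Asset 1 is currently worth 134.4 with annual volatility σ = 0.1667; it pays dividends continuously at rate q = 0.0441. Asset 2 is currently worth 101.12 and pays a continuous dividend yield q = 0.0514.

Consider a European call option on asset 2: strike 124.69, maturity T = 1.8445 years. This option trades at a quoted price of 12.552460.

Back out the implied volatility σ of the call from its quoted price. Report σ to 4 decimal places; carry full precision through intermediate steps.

sigma = 0.3771

At σ = 0.3771 the Black–Scholes value reproduces the quote:
σ√T = 0.3771·√1.8445 = 0.512148
d₁ = (ln(S/K) + (r−q+σ²/2)T) / (σ√T) = (ln(101.12/124.69) + (0.0671−0.0514+0.3771²/2)·1.8445) / 0.512148 = (-0.209523 + 0.160107) / 0.512148 = -0.096488
d₂ = d₁ − σ√T = -0.096488 − 0.512148 = -0.608636
e^{−rT} = 0.883587
e^{−qT} = 0.909548
N(d₁) = 0.461567,  N(d₂) = 0.271383
V = S·e^{−qT}·N(d₁) − K·e^{−rT}·N(d₂) = 42.451901 − 29.899441 = 12.552460 (the quoted price), and the Black–Scholes price is strictly increasing in σ, so σ is unique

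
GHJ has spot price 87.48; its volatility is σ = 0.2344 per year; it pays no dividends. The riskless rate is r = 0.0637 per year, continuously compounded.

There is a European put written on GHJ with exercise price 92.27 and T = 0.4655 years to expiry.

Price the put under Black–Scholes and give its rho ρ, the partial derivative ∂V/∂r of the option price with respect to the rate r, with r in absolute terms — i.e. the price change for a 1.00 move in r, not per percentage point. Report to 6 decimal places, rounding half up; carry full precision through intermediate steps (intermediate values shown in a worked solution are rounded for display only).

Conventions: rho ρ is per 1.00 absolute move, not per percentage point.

σ√T = 0.2344·√0.4655 = 0.159925
d₁ = (ln(S/K) + (r+σ²/2)T) / (σ√T) = (ln(87.48/92.27) + (0.0637+0.2344²/2)·0.4655) / 0.159925 = (-0.053309 + 0.042440) / 0.159925 = -0.067959
d₂ = d₁ − σ√T = -0.067959 − 0.159925 = -0.227885
e^{−rT} = 0.970783
N(−d₁) = 0.527091,  N(−d₂) = 0.590132
Put price V = K·e^{−rT}·N(−d₂) − S·N(−d₁) = 52.860581 − 46.109926 = 6.750655
ρ = −K·T·e^{−rT}·N(−d₂) = -24.606601

price = 6.750655
ρ = -24.606601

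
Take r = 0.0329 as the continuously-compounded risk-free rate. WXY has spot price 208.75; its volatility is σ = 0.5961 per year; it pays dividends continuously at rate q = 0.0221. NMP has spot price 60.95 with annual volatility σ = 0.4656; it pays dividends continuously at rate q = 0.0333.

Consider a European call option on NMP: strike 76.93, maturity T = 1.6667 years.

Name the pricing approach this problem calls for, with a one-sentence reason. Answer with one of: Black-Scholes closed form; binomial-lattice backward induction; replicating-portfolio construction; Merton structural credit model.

Key observation: a European-exercise option on NMP struck at 76.93 — a GBM underlying with constant parameters — admits an analytic price: the data contain no early exercise, no discrete tree, no debt structure.

framework: Black-Scholes closed form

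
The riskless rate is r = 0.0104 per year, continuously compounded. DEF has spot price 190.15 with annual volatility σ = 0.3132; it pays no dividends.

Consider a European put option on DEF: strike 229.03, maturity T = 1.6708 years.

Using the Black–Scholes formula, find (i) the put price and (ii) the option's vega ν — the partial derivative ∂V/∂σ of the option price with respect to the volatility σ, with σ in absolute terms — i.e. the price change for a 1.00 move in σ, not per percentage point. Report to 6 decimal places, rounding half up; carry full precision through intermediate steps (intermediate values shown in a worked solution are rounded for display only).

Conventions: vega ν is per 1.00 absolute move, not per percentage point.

σ√T = 0.3132·√1.6708 = 0.404841
d₁ = (ln(S/K) + (r+σ²/2)T) / (σ√T) = (ln(190.15/229.03) + (0.0104+0.3132²/2)·1.6708) / 0.404841 = (-0.186040 + 0.099324) / 0.404841 = -0.214197
d₂ = d₁ − σ√T = -0.214197 − 0.404841 = -0.619037
e^{−rT} = 0.982774
N(−d₁) = 0.584803,  N(−d₂) = 0.732054
Put price V = K·e^{−rT}·N(−d₂) − S·N(−d₁) = 164.774160 − 111.200324 = 53.573836
φ(d₁) = (1/√(2π))·e^{−d₁²/2} = 0.389895
ν = S·φ(d₁)·√T = 95.830965

price = 53.573836
ν = 95.830965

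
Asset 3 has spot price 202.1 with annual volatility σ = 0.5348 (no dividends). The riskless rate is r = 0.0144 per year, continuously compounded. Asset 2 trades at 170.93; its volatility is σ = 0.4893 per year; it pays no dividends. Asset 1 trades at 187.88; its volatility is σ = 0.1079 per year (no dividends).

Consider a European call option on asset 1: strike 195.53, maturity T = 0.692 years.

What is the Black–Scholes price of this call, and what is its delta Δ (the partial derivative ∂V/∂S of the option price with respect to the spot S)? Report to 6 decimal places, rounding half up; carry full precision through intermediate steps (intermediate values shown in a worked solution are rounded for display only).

σ√T = 0.1079·√0.692 = 0.089758
d₁ = (ln(S/K) + (r+σ²/2)T) / (σ√T) = (ln(187.88/195.53) + (0.0144+0.1079²/2)·0.692) / 0.089758 = (-0.039910 + 0.013993) / 0.089758 = -0.288745
d₂ = d₁ − σ√T = -0.288745 − 0.089758 = -0.378504
e^{−rT} = 0.990085
N(d₁) = 0.386388,  N(d₂) = 0.352528
Call price V = S·N(d₁) − K·e^{−rT}·N(d₂) = 72.594601 − 68.246387 = 4.348214
Δ = N(d₁) = 0.386388

price = 4.348214
Δ = 0.386388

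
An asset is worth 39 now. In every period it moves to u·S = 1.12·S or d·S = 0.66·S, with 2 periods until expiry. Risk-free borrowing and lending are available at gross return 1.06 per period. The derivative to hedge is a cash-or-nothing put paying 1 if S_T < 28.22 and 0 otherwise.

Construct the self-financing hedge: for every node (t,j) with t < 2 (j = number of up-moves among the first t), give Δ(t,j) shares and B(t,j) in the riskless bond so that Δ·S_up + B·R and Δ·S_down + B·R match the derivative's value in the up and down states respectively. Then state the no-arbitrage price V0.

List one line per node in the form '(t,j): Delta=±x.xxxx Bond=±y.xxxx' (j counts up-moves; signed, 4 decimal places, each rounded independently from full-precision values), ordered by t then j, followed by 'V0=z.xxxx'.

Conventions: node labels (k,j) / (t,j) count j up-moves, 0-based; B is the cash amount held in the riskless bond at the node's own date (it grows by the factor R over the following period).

Since d<R<u, set p* = (R−d)/(u−d) = 0.8696; price each node as the discounted p*-expectation of its children.
Terminal payoffs: V(2,0)=1.0000, V(2,1)=0.0000, V(2,2)=0.0000
  t=1,j=0: stock 25.7400 → up 28.8288 (V=0.0000), down 16.9884 (V=1.0000). Price 0.1231; hedge Δ=-0.0845, bond B=2.2970.
  t=1,j=1: stock 43.6800 → up 48.9216 (V=0.0000), down 28.8288 (V=0.0000). Price 0.0000; hedge Δ=0.0000, bond B=0.0000.
  t=0,j=0: stock 39.0000 → up 43.6800 (V=0.0000), down 25.7400 (V=0.1231). Price 0.0151; hedge Δ=-0.0069, bond B=0.2826.
Check: Δ(0,0)·S0 + B(0,0) = 0.0151 = V0.

(0,0): Delta=-0.0069 Bond=0.2826
(1,0): Delta=-0.0845 Bond=2.2970
(1,1): Delta=0.0000 Bond=0.0000
V0=0.0151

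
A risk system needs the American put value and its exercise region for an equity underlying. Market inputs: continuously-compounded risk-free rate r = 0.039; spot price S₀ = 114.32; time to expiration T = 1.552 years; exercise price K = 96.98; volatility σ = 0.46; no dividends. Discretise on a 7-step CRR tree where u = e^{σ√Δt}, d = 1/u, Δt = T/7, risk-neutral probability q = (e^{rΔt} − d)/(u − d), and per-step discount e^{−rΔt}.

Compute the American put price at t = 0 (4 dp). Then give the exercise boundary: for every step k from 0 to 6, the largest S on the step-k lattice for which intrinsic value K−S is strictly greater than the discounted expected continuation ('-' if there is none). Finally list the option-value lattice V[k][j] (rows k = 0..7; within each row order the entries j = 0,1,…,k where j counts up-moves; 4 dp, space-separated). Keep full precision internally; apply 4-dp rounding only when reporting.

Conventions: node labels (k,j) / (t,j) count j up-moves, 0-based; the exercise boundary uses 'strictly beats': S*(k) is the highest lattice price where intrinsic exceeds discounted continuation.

Δt=0.22171  u=1.24184  d=0.80525  q=0.46595  discount=0.99139
step 7 (expiry): payoffs max(K−S,0) = 71.8813 58.2734 37.2875 4.9234 0.0000 0.0000 0.0000 0.0000
step 6: (k=6,j=0): S=31.1687, K−S=65.8113, hold=64.9764 ⇒ V=65.8113 exercise | (k=6,j=1): S=48.0676, K−S=48.9124, hold=48.0774 ⇒ V=48.9124 exercise | (k=6,j=2): S=74.1289, K−S=22.8511, hold=22.0162 ⇒ V=22.8511 exercise | (k=6,j=3): S=114.3200, K−S=0.0000, hold=2.6067 ⇒ V=2.6067 continue | (k=6,j=4): S=176.3019, K−S=0.0000, hold=0.0000 ⇒ V=0.0000 continue | (k=6,j=5): S=271.8890, K−S=0.0000, hold=0.0000 ⇒ V=0.0000 continue | (k=6,j=6): S=419.3015, K−S=0.0000, hold=0.0000 ⇒ V=0.0000 continue  boundary S*=74.1289
step 5: (k=5,j=0): S=38.7066, K−S=58.2734, hold=57.4384 ⇒ V=58.2734 exercise | (k=5,j=1): S=59.6925, K−S=37.2875, hold=36.4525 ⇒ V=37.2875 exercise | (k=5,j=2): S=92.0566, K−S=4.9234, hold=13.3027 ⇒ V=13.3027 continue | (k=5,j=3): S=141.9677, K−S=0.0000, hold=1.3801 ⇒ V=1.3801 continue | (k=5,j=4): S=218.9396, K−S=0.0000, hold=0.0000 ⇒ V=0.0000 continue | (k=5,j=5): S=337.6440, K−S=0.0000, hold=0.0000 ⇒ V=0.0000 continue  boundary S*=59.6925
step 4: (k=4,j=0): S=48.0676, K−S=48.9124, hold=48.0774 ⇒ V=48.9124 exercise | (k=4,j=1): S=74.1289, K−S=22.8511, hold=25.8869 ⇒ V=25.8869 continue | (k=4,j=2): S=114.3200, K−S=0.0000, hold=7.6806 ⇒ V=7.6806 continue | (k=4,j=3): S=176.3019, K−S=0.0000, hold=0.7307 ⇒ V=0.7307 continue | (k=4,j=4): S=271.8890, K−S=0.0000, hold=0.0000 ⇒ V=0.0000 continue  boundary S*=48.0676
step 3: (k=3,j=0): S=59.6925, K−S=37.2875, hold=37.8548 ⇒ V=37.8548 continue | (k=3,j=1): S=92.0566, K−S=4.9234, hold=17.2538 ⇒ V=17.2538 continue | (k=3,j=2): S=141.9677, K−S=0.0000, hold=4.4040 ⇒ V=4.4040 continue | (k=3,j=3): S=218.9396, K−S=0.0000, hold=0.3869 ⇒ V=0.3869 continue  boundary S*=-
step 2: (k=2,j=0): S=74.1289, K−S=22.8511, hold=28.0125 ⇒ V=28.0125 continue | (k=2,j=1): S=114.3200, K−S=0.0000, hold=11.1694 ⇒ V=11.1694 continue | (k=2,j=2): S=176.3019, K−S=0.0000, hold=2.5104 ⇒ V=2.5104 continue  boundary S*=-
step 1: (k=1,j=0): S=92.0566, K−S=4.9234, hold=19.9908 ⇒ V=19.9908 continue | (k=1,j=1): S=141.9677, K−S=0.0000, hold=7.0733 ⇒ V=7.0733 continue  boundary S*=-
step 0: (k=0,j=0): S=114.3200, K−S=0.0000, hold=13.8516 ⇒ V=13.8516 continue  boundary S*=-

price = 13.8516
boundary = - - - - 48.0676 59.6925 74.1289
tree:
13.8516
19.9908 7.0733
28.0125 11.1694 2.5104
37.8548 17.2538 4.4040 0.3869
48.9124 25.8869 7.6806 0.7307 0.0000
58.2734 37.2875 13.3027 1.3801 0.0000 0.0000
65.8113 48.9124 22.8511 2.6067 0.0000 0.0000 0.0000
71.8813 58.2734 37.2875 4.9234 0.0000 0.0000 0.0000 0.0000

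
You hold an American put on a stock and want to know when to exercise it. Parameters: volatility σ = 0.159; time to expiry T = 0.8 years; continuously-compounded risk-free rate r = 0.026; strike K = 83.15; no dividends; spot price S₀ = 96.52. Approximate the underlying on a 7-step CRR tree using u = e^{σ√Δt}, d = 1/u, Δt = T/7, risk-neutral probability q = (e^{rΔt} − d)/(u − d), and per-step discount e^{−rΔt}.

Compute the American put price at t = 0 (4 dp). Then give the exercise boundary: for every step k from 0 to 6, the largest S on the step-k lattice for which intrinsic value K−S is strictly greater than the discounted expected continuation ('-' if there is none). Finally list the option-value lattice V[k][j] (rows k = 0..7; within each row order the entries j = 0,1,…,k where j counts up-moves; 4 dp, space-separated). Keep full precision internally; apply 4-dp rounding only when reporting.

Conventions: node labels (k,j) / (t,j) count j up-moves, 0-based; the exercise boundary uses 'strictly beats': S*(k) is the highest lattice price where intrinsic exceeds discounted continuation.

price = 0.7177
boundary = - - - - - 73.7729 77.8468
tree:
0.7177
1.2597 0.2099
2.1720 0.4051 0.0268
3.6610 0.7780 0.0553 0.0000
5.9863 1.4855 0.1141 0.0000 0.0000
9.3771 2.8178 0.2356 0.0000 0.0000 0.0000
13.2379 5.3032 0.4864 0.0000 0.0000 0.0000 0.0000
16.8965 9.3771 1.0043 0.0000 0.0000 0.0000 0.0000 0.0000

Δt=0.11429  u=1.05522  d=0.94767  q=0.51423  discount=0.99703
step 7 (expiry): payoffs max(K−S,0) = 16.8965 9.3771 1.0043 0.0000 0.0000 0.0000 0.0000 0.0000
step 6: (k=6,j=0): S=69.9121, K−S=13.2379, hold=12.9911 ⇒ V=13.2379 exercise | (k=6,j=1): S=77.8468, K−S=5.3032, hold=5.0565 ⇒ V=5.3032 exercise | (k=6,j=2): S=86.6820, K−S=0.0000, hold=0.4864 ⇒ V=0.4864 continue | (k=6,j=3): S=96.5200, K−S=0.0000, hold=0.0000 ⇒ V=0.0000 continue | (k=6,j=4): S=107.4745, K−S=0.0000, hold=0.0000 ⇒ V=0.0000 continue | (k=6,j=5): S=119.6723, K−S=0.0000, hold=0.0000 ⇒ V=0.0000 continue | (k=6,j=6): S=133.2545, K−S=0.0000, hold=0.0000 ⇒ V=0.0000 continue  boundary S*=77.8468
step 5: (k=5,j=0): S=73.7729, K−S=9.3771, hold=9.1304 ⇒ V=9.3771 exercise | (k=5,j=1): S=82.1457, K−S=1.0043, hold=2.8178 ⇒ V=2.8178 continue | (k=5,j=2): S=91.4688, K−S=0.0000, hold=0.2356 ⇒ V=0.2356 continue | (k=5,j=3): S=101.8501, K−S=0.0000, hold=0.0000 ⇒ V=0.0000 continue | (k=5,j=4): S=113.4096, K−S=0.0000, hold=0.0000 ⇒ V=0.0000 continue | (k=5,j=5): S=126.2810, K−S=0.0000, hold=0.0000 ⇒ V=0.0000 continue  boundary S*=73.7729
step 4: (k=4,j=0): S=77.8468, K−S=5.3032, hold=5.9863 ⇒ V=5.9863 continue | (k=4,j=1): S=86.6820, K−S=0.0000, hold=1.4855 ⇒ V=1.4855 continue | (k=4,j=2): S=96.5200, K−S=0.0000, hold=0.1141 ⇒ V=0.1141 continue | (k=4,j=3): S=107.4745, K−S=0.0000, hold=0.0000 ⇒ V=0.0000 continue | (k=4,j=4): S=119.6723, K−S=0.0000, hold=0.0000 ⇒ V=0.0000 continue  boundary S*=-
step 3: (k=3,j=0): S=82.1457, K−S=1.0043, hold=3.6610 ⇒ V=3.6610 continue | (k=3,j=1): S=91.4688, K−S=0.0000, hold=0.7780 ⇒ V=0.7780 continue | (k=3,j=2): S=101.8501, K−S=0.0000, hold=0.0553 ⇒ V=0.0553 continue | (k=3,j=3): S=113.4096, K−S=0.0000, hold=0.0000 ⇒ V=0.0000 continue  boundary S*=-
step 2: (k=2,j=0): S=86.6820, K−S=0.0000, hold=2.1720 ⇒ V=2.1720 continue | (k=2,j=1): S=96.5200, K−S=0.0000, hold=0.4051 ⇒ V=0.4051 continue | (k=2,j=2): S=107.4745, K−S=0.0000, hold=0.0268 ⇒ V=0.0268 continue  boundary S*=-
step 1: (k=1,j=0): S=91.4688, K−S=0.0000, hold=1.2597 ⇒ V=1.2597 continue | (k=1,j=1): S=101.8501, K−S=0.0000, hold=0.2099 ⇒ V=0.2099 continue  boundary S*=-
step 0: (k=0,j=0): S=96.5200, K−S=0.0000, hold=0.7177 ⇒ V=0.7177 continue  boundary S*=-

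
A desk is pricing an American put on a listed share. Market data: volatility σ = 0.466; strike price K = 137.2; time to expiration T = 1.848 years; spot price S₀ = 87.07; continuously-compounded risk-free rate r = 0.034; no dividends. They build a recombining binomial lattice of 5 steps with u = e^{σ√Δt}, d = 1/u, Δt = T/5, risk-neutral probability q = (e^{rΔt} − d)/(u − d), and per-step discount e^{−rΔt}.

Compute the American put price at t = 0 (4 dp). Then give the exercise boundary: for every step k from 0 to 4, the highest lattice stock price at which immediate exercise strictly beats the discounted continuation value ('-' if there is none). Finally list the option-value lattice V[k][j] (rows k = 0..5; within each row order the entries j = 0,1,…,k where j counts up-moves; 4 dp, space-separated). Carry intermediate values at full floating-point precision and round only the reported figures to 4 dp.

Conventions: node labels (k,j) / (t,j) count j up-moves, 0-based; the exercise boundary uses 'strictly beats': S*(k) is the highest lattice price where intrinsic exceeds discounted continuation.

price = 55.6766
boundary = - 65.5891 49.4077 65.5891 87.0700
tree:
55.6766
71.6109 37.8909
87.7923 53.2119 20.3517
99.9816 71.6109 32.3648 6.3373
109.1637 87.7923 50.1300 11.7036 0.0000
116.0805 99.9816 71.6109 21.6139 0.0000 0.0000

Δt=0.36960  u=1.32751  d=0.75329  q=0.45167  discount=0.98751
step 5 (expiry): payoffs max(K−S,0) = 116.0805 99.9816 71.6109 21.6139 0.0000 0.0000
step 4: (k=4,j=0): S=28.0363, K−S=109.1637, hold=107.4504 ⇒ V=109.1637 exercise | (k=4,j=1): S=49.4077, K−S=87.7923, hold=86.0790 ⇒ V=87.7923 exercise | (k=4,j=2): S=87.0700, K−S=50.1300, hold=48.4167 ⇒ V=50.1300 exercise | (k=4,j=3): S=153.4415, K−S=0.0000, hold=11.7036 ⇒ V=11.7036 continue | (k=4,j=4): S=270.4065, K−S=0.0000, hold=0.0000 ⇒ V=0.0000 continue  boundary S*=87.0700
step 3: (k=3,j=0): S=37.2184, K−S=99.9816, hold=98.2683 ⇒ V=99.9816 exercise | (k=3,j=1): S=65.5891, K−S=71.6109, hold=69.8976 ⇒ V=71.6109 exercise | (k=3,j=2): S=115.5861, K−S=21.6139, hold=32.3648 ⇒ V=32.3648 continue | (k=3,j=3): S=203.6948, K−S=0.0000, hold=6.3373 ⇒ V=6.3373 continue  boundary S*=65.5891
step 2: (k=2,j=0): S=49.4077, K−S=87.7923, hold=86.0790 ⇒ V=87.7923 exercise | (k=2,j=1): S=87.0700, K−S=50.1300, hold=53.2119 ⇒ V=53.2119 continue | (k=2,j=2): S=153.4415, K−S=0.0000, hold=20.3517 ⇒ V=20.3517 continue  boundary S*=49.4077
step 1: (k=1,j=0): S=65.5891, K−S=71.6109, hold=71.2722 ⇒ V=71.6109 exercise | (k=1,j=1): S=115.5861, K−S=21.6139, hold=37.8909 ⇒ V=37.8909 continue  boundary S*=65.5891
step 0: (k=0,j=0): S=87.0700, K−S=50.1300, hold=55.6766 ⇒ V=55.6766 continue  boundary S*=-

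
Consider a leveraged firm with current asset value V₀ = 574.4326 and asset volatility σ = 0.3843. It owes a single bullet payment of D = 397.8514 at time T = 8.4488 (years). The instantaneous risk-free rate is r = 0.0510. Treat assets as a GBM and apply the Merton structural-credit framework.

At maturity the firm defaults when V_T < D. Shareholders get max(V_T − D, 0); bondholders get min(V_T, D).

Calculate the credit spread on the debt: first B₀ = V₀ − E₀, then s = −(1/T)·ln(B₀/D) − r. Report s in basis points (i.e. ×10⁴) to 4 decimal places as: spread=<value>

Work the structural quantities from V₀ = 574.4326 against face 397.8514:
d₁ = [ln(V₀/D) + (r + σ²/2)T] / (σ√T)
   = [ln(574.4326/397.8514) + (0.0510 + 0.5·0.3843²)·8.4488] / (0.3843·√8.4488)
   = [0.367304 + 1.054776] / 1.117038 = 1.273081
d₂ = d₁ − σ√T = 1.273081 − 1.117038 = 0.156043
N(d₁) = 0.898505,  N(d₂) = 0.562001,  e^(−rT) = 0.649931
E₀ = V₀·N(d₁) − D·e^(−rT)·N(d₂)
   = 574.4326·0.898505 − 397.8514·0.649931·0.562001 = 370.810910
B₀ = V₀ − E₀ = 574.4326 − 370.810910 = 203.621690
spread = −(1/T)·ln(B₀/D) − r = −(1/8.4488)·ln(203.621690/397.8514) − 0.0510 = 0.02827928
in basis points: 0.02827928 × 10⁴ = 282.7928 bp

spread=282.7928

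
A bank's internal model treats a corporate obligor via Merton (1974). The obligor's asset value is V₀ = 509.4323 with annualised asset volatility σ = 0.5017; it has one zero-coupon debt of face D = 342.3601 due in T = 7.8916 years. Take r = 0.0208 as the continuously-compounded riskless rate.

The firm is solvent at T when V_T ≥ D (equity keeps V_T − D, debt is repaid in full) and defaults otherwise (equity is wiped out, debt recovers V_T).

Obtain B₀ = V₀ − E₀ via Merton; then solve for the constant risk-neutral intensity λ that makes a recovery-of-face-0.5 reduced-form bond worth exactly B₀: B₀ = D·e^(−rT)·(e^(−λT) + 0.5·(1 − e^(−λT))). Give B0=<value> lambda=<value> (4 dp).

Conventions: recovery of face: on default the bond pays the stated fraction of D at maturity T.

Work the structural quantities from V₀ = 509.4323 against face 342.3601:
d₁ = [ln(V₀/D) + (r + σ²/2)T] / (σ√T)
   = [ln(509.4323/342.3601) + (0.0208 + 0.5·0.5017²)·7.8916] / (0.5017·√7.8916)
   = [0.397434 + 1.157315] / 1.409375 = 1.103147
d₂ = d₁ − σ√T = 1.103147 − 1.409375 = -0.306228
N(d₁) = 0.865018,  N(d₂) = 0.379716,  e^(−rT) = 0.848619
E₀ = V₀·N(d₁) − D·e^(−rT)·N(d₂)
   = 509.4323·0.865018 − 342.3601·0.848619·0.379716 = 330.348340
B₀ = V₀ − E₀ = 509.4323 − 330.348340 = 179.083960
e^(−λT) = (B₀·e^(rT)/D − 0.5)/(1 − 0.5) = (179.0840·1.178385/342.3601 − 0.5)/0.5 = 0.23279546
λ = −ln(0.23279546)/7.8916 = 0.184702

B0=179.0840 lambda=0.1847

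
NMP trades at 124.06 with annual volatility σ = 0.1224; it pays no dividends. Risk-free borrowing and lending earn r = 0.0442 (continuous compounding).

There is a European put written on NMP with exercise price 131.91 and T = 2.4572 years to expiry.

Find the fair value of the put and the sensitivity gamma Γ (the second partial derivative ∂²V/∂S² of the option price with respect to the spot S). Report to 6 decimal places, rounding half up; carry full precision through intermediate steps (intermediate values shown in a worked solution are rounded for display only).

σ√T = 0.1224·√2.4572 = 0.191868
d₁ = (ln(S/K) + (r+σ²/2)T) / (σ√T) = (ln(124.06/131.91) + (0.0442+0.1224²/2)·2.4572) / 0.191868 = (-0.061355 + 0.127015) / 0.191868 = 0.342217
d₂ = d₁ − σ√T = 0.342217 − 0.191868 = 0.150349
e^{−rT} = 0.897082
N(−d₁) = 0.366094,  N(−d₂) = 0.440245
Put price V = K·e^{−rT}·N(−d₂) − S·N(−d₁) = 52.095936 − 45.417616 = 6.678320
φ(d₁) = (1/√(2π))·e^{−d₁²/2} = 0.376253
Γ = φ(d₁) / (S·σ·√T) = 0.015807

price = 6.678320
Γ = 0.015807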